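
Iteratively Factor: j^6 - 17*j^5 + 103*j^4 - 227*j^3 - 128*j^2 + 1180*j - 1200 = (j + 2)*(j^5 - 19*j^4 + 141*j^3 - 509*j^2 + 890*j - 600) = (j - 3)*(j + 2)*(j^4 - 16*j^3 + 93*j^2 - 230*j + 200) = (j - 5)*(j - 3)*(j + 2)*(j^3 - 11*j^2 + 38*j - 40) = (j - 5)^2*(j - 3)*(j + 2)*(j^2 - 6*j + 8) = (j - 5)^2*(j - 3)*(j - 2)*(j + 2)*(j - 4)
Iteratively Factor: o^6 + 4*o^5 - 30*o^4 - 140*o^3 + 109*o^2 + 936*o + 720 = (o + 4)*(o^5 - 30*o^3 - 20*o^2 + 189*o + 180) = (o + 1)*(o + 4)*(o^4 - o^3 - 29*o^2 + 9*o + 180) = (o - 3)*(o + 1)*(o + 4)*(o^3 + 2*o^2 - 23*o - 60) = (o - 3)*(o + 1)*(o + 3)*(o + 4)*(o^2 - o - 20) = (o - 5)*(o - 3)*(o + 1)*(o + 3)*(o + 4)*(o + 4)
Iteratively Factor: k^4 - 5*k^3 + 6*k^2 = (k)*(k^3 - 5*k^2 + 6*k) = k^2*(k^2 - 5*k + 6) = k^2*(k - 2)*(k - 3)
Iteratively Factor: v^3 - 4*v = (v + 2)*(v^2 - 2*v) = v*(v + 2)*(v - 2)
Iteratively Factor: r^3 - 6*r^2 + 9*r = (r)*(r^2 - 6*r + 9) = r*(r - 3)*(r - 3)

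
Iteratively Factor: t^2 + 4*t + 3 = (t + 3)*(t + 1)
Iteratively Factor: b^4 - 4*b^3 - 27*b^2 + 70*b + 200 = (b + 4)*(b^3 - 8*b^2 + 5*b + 50) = (b - 5)*(b + 4)*(b^2 - 3*b - 10) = (b - 5)^2*(b + 4)*(b + 2)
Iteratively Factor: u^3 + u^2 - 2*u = (u + 2)*(u^2 - u) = (u - 1)*(u + 2)*(u)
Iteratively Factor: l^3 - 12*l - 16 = (l - 4)*(l^2 + 4*l + 4) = (l - 4)*(l + 2)*(l + 2)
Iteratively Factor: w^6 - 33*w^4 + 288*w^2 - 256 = (w - 1)*(w^5 + w^4 - 32*w^3 - 32*w^2 + 256*w + 256) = (w - 4)*(w - 1)*(w^4 + 5*w^3 - 12*w^2 - 80*w - 64) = (w - 4)*(w - 1)*(w + 1)*(w^3 + 4*w^2 - 16*w - 64) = (w - 4)^2*(w - 1)*(w + 1)*(w^2 + 8*w + 16) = (w - 4)^2*(w - 1)*(w + 1)*(w + 4)*(w + 4)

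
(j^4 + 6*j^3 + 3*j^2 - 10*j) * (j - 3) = j^5 + 3*j^4 - 15*j^3 - 19*j^2 + 30*j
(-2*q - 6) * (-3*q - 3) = 6*q^2 + 24*q + 18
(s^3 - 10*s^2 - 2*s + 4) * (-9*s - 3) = -9*s^4 + 87*s^3 + 48*s^2 - 30*s - 12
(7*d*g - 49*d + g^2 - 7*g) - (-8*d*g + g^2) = 15*d*g - 49*d - 7*g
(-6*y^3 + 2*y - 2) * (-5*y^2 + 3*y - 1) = 30*y^5 - 18*y^4 - 4*y^3 + 16*y^2 - 8*y + 2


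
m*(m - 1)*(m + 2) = m^3 + m^2 - 2*m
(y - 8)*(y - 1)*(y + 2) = y^3 - 7*y^2 - 10*y + 16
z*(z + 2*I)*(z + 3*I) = z^3 + 5*I*z^2 - 6*z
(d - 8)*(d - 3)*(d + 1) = d^3 - 10*d^2 + 13*d + 24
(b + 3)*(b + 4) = b^2 + 7*b + 12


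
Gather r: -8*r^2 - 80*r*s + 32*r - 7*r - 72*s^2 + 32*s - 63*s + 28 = -8*r^2 + r*(25 - 80*s) - 72*s^2 - 31*s + 28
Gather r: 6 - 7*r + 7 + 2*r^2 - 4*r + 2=2*r^2 - 11*r + 15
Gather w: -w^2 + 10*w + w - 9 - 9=-w^2 + 11*w - 18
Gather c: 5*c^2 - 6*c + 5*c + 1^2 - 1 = 5*c^2 - c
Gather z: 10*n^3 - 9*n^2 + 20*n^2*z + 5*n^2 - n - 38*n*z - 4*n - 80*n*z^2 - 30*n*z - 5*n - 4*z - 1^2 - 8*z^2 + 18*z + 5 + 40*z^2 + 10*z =10*n^3 - 4*n^2 - 10*n + z^2*(32 - 80*n) + z*(20*n^2 - 68*n + 24) + 4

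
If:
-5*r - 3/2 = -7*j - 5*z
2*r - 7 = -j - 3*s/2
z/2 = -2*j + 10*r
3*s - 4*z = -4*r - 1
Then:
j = -9/2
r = -3/5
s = 127/15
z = 6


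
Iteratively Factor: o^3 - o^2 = (o)*(o^2 - o) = o*(o - 1)*(o)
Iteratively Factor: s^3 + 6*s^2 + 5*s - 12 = (s - 1)*(s^2 + 7*s + 12) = (s - 1)*(s + 4)*(s + 3)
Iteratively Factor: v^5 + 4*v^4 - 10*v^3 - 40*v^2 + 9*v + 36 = (v + 4)*(v^4 - 10*v^2 + 9) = (v + 3)*(v + 4)*(v^3 - 3*v^2 - v + 3) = (v - 3)*(v + 3)*(v + 4)*(v^2 - 1) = (v - 3)*(v - 1)*(v + 3)*(v + 4)*(v + 1)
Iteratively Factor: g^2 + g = (g)*(g + 1)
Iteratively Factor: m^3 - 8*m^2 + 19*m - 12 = (m - 4)*(m^2 - 4*m + 3) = (m - 4)*(m - 1)*(m - 3)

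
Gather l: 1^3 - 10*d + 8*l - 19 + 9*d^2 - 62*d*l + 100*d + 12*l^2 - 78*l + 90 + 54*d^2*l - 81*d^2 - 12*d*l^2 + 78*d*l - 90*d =-72*d^2 + l^2*(12 - 12*d) + l*(54*d^2 + 16*d - 70) + 72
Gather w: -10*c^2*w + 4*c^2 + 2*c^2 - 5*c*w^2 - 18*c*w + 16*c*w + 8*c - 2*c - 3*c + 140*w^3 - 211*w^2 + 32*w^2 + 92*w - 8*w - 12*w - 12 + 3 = 6*c^2 + 3*c + 140*w^3 + w^2*(-5*c - 179) + w*(-10*c^2 - 2*c + 72) - 9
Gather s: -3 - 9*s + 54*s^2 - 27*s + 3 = 54*s^2 - 36*s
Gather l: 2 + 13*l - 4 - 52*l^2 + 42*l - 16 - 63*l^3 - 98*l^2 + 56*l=-63*l^3 - 150*l^2 + 111*l - 18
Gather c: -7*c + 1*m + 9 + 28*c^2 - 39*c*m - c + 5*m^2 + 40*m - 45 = 28*c^2 + c*(-39*m - 8) + 5*m^2 + 41*m - 36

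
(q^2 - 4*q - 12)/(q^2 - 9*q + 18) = (q + 2)/(q - 3)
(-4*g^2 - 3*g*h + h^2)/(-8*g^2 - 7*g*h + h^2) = (4*g - h)/(8*g - h)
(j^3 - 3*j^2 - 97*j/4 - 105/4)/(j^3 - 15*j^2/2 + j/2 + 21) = (j + 5/2)/(j - 2)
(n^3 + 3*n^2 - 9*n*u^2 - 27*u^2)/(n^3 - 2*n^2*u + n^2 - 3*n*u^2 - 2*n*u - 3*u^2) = (n^2 + 3*n*u + 3*n + 9*u)/(n^2 + n*u + n + u)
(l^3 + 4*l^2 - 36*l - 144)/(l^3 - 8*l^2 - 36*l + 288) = (l + 4)/(l - 8)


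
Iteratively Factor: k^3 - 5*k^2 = (k)*(k^2 - 5*k) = k^2*(k - 5)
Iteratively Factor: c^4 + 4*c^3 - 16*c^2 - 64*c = (c - 4)*(c^3 + 8*c^2 + 16*c) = c*(c - 4)*(c^2 + 8*c + 16) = c*(c - 4)*(c + 4)*(c + 4)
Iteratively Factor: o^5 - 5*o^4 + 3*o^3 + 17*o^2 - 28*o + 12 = (o - 2)*(o^4 - 3*o^3 - 3*o^2 + 11*o - 6) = (o - 2)*(o + 2)*(o^3 - 5*o^2 + 7*o - 3) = (o - 3)*(o - 2)*(o + 2)*(o^2 - 2*o + 1) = (o - 3)*(o - 2)*(o - 1)*(o + 2)*(o - 1)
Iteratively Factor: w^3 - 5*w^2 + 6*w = (w - 3)*(w^2 - 2*w) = (w - 3)*(w - 2)*(w)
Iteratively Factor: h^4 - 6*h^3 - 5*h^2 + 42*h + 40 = (h - 5)*(h^3 - h^2 - 10*h - 8) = (h - 5)*(h - 4)*(h^2 + 3*h + 2) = (h - 5)*(h - 4)*(h + 1)*(h + 2)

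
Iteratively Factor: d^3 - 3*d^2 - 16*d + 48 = (d + 4)*(d^2 - 7*d + 12) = (d - 3)*(d + 4)*(d - 4)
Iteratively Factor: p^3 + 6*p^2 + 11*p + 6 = (p + 1)*(p^2 + 5*p + 6) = (p + 1)*(p + 3)*(p + 2)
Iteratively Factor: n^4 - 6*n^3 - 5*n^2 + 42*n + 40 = (n + 2)*(n^3 - 8*n^2 + 11*n + 20) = (n - 5)*(n + 2)*(n^2 - 3*n - 4) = (n - 5)*(n - 4)*(n + 2)*(n + 1)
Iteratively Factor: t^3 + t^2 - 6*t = (t - 2)*(t^2 + 3*t) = t*(t - 2)*(t + 3)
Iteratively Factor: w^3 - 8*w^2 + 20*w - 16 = (w - 2)*(w^2 - 6*w + 8) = (w - 2)^2*(w - 4)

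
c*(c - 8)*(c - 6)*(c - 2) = c^4 - 16*c^3 + 76*c^2 - 96*c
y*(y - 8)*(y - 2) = y^3 - 10*y^2 + 16*y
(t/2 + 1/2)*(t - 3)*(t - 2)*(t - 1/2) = t^4/2 - 9*t^3/4 + 3*t^2/2 + 11*t/4 - 3/2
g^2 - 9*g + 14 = (g - 7)*(g - 2)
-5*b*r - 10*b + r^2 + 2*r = (-5*b + r)*(r + 2)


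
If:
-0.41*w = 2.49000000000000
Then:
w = -6.07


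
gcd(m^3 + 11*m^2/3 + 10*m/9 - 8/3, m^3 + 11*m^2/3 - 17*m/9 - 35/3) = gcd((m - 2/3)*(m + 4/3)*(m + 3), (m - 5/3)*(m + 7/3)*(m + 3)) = m + 3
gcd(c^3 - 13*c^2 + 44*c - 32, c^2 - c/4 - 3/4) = c - 1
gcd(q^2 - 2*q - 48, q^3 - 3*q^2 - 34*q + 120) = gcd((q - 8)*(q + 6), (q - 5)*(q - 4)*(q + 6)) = q + 6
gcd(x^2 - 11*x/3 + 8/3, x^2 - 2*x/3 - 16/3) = x - 8/3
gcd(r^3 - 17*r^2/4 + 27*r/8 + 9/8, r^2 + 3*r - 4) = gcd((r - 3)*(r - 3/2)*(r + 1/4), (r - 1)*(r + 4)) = 1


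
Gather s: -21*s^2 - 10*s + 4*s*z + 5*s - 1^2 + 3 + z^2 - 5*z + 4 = -21*s^2 + s*(4*z - 5) + z^2 - 5*z + 6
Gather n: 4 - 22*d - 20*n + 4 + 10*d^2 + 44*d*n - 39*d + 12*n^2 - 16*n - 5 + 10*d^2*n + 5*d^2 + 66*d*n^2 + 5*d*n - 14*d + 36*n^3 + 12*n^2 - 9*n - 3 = 15*d^2 - 75*d + 36*n^3 + n^2*(66*d + 24) + n*(10*d^2 + 49*d - 45)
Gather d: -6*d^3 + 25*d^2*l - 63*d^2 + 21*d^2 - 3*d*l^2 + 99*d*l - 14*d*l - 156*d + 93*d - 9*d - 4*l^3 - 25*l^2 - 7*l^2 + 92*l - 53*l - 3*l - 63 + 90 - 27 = -6*d^3 + d^2*(25*l - 42) + d*(-3*l^2 + 85*l - 72) - 4*l^3 - 32*l^2 + 36*l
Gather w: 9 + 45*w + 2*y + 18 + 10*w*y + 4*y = w*(10*y + 45) + 6*y + 27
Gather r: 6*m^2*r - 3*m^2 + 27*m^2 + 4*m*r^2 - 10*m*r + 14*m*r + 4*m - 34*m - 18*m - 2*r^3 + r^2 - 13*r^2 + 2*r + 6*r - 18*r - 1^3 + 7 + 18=24*m^2 - 48*m - 2*r^3 + r^2*(4*m - 12) + r*(6*m^2 + 4*m - 10) + 24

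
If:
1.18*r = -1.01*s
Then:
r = -0.855932203389831*s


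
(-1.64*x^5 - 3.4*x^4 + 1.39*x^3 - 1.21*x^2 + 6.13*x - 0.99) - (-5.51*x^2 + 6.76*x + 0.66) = -1.64*x^5 - 3.4*x^4 + 1.39*x^3 + 4.3*x^2 - 0.63*x - 1.65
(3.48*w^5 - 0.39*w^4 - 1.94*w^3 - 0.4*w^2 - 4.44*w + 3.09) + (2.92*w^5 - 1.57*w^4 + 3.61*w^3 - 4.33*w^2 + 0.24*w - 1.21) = 6.4*w^5 - 1.96*w^4 + 1.67*w^3 - 4.73*w^2 - 4.2*w + 1.88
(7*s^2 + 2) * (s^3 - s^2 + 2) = 7*s^5 - 7*s^4 + 2*s^3 + 12*s^2 + 4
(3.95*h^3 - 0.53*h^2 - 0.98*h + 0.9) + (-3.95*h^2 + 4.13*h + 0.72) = 3.95*h^3 - 4.48*h^2 + 3.15*h + 1.62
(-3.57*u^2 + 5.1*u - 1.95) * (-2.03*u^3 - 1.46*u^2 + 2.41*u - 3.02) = 7.2471*u^5 - 5.1408*u^4 - 12.0912*u^3 + 25.9194*u^2 - 20.1015*u + 5.889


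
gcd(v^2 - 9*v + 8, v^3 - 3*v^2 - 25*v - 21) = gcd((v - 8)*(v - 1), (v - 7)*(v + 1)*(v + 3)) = 1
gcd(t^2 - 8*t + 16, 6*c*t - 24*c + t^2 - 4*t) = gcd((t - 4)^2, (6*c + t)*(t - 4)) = t - 4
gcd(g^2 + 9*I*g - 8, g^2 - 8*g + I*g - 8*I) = g + I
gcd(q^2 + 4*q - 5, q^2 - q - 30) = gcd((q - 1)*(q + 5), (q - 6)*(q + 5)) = q + 5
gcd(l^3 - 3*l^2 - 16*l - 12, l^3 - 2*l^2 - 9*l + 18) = 1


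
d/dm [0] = 0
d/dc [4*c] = 4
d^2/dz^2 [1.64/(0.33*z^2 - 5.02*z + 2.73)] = (-0.357192*z^2 + 5.433648*z + 1.64*(0.66*z - 5.02)*(1.32*z - 10.04) - 2.954952)/(0.33*z^2 - 5.02*z + 2.73)^3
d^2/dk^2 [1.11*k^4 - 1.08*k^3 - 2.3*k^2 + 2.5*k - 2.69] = 13.32*k^2 - 6.48*k - 4.6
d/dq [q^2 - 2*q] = 2*q - 2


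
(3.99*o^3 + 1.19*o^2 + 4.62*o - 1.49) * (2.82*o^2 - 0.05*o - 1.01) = 11.2518*o^5 + 3.1563*o^4 + 8.939*o^3 - 5.6347*o^2 - 4.5917*o + 1.5049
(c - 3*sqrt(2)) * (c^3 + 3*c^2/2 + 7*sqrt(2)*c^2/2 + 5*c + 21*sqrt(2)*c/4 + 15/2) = c^4 + sqrt(2)*c^3/2 + 3*c^3/2 - 16*c^2 + 3*sqrt(2)*c^2/4 - 24*c - 15*sqrt(2)*c - 45*sqrt(2)/2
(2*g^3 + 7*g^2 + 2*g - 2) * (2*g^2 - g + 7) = 4*g^5 + 12*g^4 + 11*g^3 + 43*g^2 + 16*g - 14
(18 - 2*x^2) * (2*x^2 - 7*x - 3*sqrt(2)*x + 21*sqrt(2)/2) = -4*x^4 + 6*sqrt(2)*x^3 + 14*x^3 - 21*sqrt(2)*x^2 + 36*x^2 - 126*x - 54*sqrt(2)*x + 189*sqrt(2)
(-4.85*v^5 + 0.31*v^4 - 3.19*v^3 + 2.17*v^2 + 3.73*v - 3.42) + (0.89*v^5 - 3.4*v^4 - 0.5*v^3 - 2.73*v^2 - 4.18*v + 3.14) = -3.96*v^5 - 3.09*v^4 - 3.69*v^3 - 0.56*v^2 - 0.45*v - 0.28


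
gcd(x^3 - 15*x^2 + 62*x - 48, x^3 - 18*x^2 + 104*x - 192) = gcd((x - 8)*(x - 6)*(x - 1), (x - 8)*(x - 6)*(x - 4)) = x^2 - 14*x + 48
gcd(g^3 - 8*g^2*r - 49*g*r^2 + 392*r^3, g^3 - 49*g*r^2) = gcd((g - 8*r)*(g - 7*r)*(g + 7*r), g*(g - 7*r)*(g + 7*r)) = -g^2 + 49*r^2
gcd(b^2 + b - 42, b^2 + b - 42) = b^2 + b - 42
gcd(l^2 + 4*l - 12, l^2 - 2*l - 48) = l + 6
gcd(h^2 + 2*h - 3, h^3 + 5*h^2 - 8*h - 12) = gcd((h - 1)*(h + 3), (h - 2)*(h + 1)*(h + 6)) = 1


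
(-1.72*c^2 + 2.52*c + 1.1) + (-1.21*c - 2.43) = -1.72*c^2 + 1.31*c - 1.33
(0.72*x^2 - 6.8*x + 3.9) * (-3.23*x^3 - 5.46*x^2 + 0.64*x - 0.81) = -2.3256*x^5 + 18.0328*x^4 + 24.9918*x^3 - 26.2292*x^2 + 8.004*x - 3.159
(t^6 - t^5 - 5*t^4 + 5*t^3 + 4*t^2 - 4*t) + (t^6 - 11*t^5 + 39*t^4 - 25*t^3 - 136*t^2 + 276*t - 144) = 2*t^6 - 12*t^5 + 34*t^4 - 20*t^3 - 132*t^2 + 272*t - 144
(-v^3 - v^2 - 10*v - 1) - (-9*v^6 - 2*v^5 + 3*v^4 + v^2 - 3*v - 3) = 9*v^6 + 2*v^5 - 3*v^4 - v^3 - 2*v^2 - 7*v + 2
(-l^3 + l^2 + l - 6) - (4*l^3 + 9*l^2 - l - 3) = -5*l^3 - 8*l^2 + 2*l - 3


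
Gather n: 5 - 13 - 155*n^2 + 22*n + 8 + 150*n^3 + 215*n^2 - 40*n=150*n^3 + 60*n^2 - 18*n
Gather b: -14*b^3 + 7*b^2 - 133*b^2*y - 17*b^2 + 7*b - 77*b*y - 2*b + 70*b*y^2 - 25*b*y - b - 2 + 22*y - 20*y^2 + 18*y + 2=-14*b^3 + b^2*(-133*y - 10) + b*(70*y^2 - 102*y + 4) - 20*y^2 + 40*y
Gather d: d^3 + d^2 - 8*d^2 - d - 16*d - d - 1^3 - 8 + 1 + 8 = d^3 - 7*d^2 - 18*d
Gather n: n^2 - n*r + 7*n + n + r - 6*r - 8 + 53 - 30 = n^2 + n*(8 - r) - 5*r + 15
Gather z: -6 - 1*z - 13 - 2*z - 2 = -3*z - 21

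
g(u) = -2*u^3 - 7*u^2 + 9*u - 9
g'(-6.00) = -123.00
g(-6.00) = 117.00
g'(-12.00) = -687.00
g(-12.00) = 2331.00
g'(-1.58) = 16.14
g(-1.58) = -32.81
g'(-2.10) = 11.94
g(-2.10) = -40.25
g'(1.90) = -39.26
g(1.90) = -30.89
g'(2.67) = -71.15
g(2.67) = -72.94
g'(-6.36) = -144.66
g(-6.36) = 165.13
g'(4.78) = -195.01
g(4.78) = -344.35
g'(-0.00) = 9.00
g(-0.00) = -9.00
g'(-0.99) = 16.98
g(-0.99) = -22.83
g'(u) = -6*u^2 - 14*u + 9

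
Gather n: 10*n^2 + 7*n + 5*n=10*n^2 + 12*n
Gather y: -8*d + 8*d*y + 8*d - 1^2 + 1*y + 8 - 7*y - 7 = y*(8*d - 6)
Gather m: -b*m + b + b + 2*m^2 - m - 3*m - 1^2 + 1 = 2*b + 2*m^2 + m*(-b - 4)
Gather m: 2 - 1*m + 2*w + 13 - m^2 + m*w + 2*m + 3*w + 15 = -m^2 + m*(w + 1) + 5*w + 30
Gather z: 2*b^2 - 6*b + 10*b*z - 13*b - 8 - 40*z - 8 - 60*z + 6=2*b^2 - 19*b + z*(10*b - 100) - 10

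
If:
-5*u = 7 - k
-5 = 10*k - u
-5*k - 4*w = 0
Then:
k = -32/49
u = -75/49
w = 40/49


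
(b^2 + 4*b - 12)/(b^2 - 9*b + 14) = (b + 6)/(b - 7)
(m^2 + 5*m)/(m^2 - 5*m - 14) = m*(m + 5)/(m^2 - 5*m - 14)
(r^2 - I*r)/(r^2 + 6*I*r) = (r - I)/(r + 6*I)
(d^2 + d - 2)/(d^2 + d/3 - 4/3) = 3*(d + 2)/(3*d + 4)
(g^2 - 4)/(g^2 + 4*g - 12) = (g + 2)/(g + 6)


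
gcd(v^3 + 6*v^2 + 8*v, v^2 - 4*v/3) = v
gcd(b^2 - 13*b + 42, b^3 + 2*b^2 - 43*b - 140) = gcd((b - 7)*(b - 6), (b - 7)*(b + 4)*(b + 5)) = b - 7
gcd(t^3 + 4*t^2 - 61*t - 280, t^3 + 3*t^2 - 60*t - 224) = t^2 - t - 56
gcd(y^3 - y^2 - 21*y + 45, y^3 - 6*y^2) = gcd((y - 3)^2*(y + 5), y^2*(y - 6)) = 1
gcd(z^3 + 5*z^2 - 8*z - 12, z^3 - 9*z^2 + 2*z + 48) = 1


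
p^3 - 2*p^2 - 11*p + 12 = (p - 4)*(p - 1)*(p + 3)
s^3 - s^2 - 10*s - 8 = (s - 4)*(s + 1)*(s + 2)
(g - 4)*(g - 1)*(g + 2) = g^3 - 3*g^2 - 6*g + 8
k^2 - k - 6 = (k - 3)*(k + 2)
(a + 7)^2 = a^2 + 14*a + 49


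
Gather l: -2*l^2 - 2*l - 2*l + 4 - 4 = -2*l^2 - 4*l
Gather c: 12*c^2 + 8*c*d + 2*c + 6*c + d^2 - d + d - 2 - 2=12*c^2 + c*(8*d + 8) + d^2 - 4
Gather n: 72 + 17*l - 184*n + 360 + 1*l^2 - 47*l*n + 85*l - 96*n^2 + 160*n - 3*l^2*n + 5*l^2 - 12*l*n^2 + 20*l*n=6*l^2 + 102*l + n^2*(-12*l - 96) + n*(-3*l^2 - 27*l - 24) + 432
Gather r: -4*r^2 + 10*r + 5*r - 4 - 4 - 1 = -4*r^2 + 15*r - 9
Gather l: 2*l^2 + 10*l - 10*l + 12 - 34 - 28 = 2*l^2 - 50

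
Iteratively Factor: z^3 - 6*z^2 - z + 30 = (z - 3)*(z^2 - 3*z - 10) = (z - 5)*(z - 3)*(z + 2)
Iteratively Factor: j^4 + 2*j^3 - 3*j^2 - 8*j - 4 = (j + 1)*(j^3 + j^2 - 4*j - 4) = (j + 1)^2*(j^2 - 4) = (j + 1)^2*(j + 2)*(j - 2)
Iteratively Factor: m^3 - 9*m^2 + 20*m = (m - 5)*(m^2 - 4*m) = m*(m - 5)*(m - 4)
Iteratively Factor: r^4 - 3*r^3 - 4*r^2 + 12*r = (r - 2)*(r^3 - r^2 - 6*r) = r*(r - 2)*(r^2 - r - 6) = r*(r - 2)*(r + 2)*(r - 3)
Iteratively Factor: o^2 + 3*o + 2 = (o + 1)*(o + 2)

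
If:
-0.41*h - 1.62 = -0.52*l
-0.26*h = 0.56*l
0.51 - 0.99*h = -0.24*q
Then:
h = -2.49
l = 1.15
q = -12.38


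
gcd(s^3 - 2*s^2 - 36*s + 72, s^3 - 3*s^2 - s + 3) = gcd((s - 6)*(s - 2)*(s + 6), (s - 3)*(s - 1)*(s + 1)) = 1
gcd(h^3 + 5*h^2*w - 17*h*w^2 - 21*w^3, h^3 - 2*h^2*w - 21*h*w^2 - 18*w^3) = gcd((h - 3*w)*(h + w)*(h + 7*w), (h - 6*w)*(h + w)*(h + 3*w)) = h + w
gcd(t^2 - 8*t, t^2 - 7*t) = t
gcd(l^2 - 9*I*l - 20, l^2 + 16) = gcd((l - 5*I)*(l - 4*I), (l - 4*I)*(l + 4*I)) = l - 4*I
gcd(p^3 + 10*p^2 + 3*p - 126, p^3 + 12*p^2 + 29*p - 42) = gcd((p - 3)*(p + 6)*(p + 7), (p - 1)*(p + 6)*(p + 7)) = p^2 + 13*p + 42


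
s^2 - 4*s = s*(s - 4)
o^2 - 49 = (o - 7)*(o + 7)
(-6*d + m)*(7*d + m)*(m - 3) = -42*d^2*m + 126*d^2 + d*m^2 - 3*d*m + m^3 - 3*m^2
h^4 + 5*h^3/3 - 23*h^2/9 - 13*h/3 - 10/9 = (h - 5/3)*(h + 1/3)*(h + 1)*(h + 2)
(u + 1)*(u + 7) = u^2 + 8*u + 7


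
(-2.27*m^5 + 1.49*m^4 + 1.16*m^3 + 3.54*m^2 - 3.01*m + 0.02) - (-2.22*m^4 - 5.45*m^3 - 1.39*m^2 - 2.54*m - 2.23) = -2.27*m^5 + 3.71*m^4 + 6.61*m^3 + 4.93*m^2 - 0.47*m + 2.25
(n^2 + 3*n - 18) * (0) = 0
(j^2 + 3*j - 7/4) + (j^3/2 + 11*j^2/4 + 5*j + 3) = j^3/2 + 15*j^2/4 + 8*j + 5/4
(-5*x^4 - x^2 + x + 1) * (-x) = 5*x^5 + x^3 - x^2 - x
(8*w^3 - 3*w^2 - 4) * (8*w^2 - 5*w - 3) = 64*w^5 - 64*w^4 - 9*w^3 - 23*w^2 + 20*w + 12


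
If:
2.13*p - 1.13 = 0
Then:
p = 0.53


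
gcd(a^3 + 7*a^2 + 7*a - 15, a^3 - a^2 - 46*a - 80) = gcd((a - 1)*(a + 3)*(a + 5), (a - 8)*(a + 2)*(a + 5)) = a + 5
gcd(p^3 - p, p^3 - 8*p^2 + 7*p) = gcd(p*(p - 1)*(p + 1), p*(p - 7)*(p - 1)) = p^2 - p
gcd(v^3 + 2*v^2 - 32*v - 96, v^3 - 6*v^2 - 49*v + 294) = v - 6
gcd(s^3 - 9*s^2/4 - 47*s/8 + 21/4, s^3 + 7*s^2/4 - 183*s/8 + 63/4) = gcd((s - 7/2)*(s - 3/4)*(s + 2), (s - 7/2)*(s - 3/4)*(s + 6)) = s^2 - 17*s/4 + 21/8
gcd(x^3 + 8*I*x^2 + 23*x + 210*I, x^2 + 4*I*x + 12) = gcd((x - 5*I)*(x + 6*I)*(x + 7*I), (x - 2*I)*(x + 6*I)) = x + 6*I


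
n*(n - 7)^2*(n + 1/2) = n^4 - 27*n^3/2 + 42*n^2 + 49*n/2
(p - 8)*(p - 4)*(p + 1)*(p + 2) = p^4 - 9*p^3 - 2*p^2 + 72*p + 64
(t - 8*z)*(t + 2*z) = t^2 - 6*t*z - 16*z^2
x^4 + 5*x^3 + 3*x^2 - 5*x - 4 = (x - 1)*(x + 1)^2*(x + 4)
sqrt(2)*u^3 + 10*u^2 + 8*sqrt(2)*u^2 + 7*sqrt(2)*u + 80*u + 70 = (u + 7)*(u + 5*sqrt(2))*(sqrt(2)*u + sqrt(2))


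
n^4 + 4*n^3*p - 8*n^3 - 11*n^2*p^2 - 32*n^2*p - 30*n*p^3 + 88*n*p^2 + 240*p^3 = (n - 8)*(n - 3*p)*(n + 2*p)*(n + 5*p)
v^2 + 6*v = v*(v + 6)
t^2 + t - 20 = (t - 4)*(t + 5)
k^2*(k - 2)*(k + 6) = k^4 + 4*k^3 - 12*k^2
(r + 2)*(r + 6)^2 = r^3 + 14*r^2 + 60*r + 72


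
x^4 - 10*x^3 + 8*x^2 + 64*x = x*(x - 8)*(x - 4)*(x + 2)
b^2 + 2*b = b*(b + 2)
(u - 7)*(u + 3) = u^2 - 4*u - 21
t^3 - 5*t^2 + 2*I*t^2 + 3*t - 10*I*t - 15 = (t - 5)*(t - I)*(t + 3*I)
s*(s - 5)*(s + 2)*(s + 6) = s^4 + 3*s^3 - 28*s^2 - 60*s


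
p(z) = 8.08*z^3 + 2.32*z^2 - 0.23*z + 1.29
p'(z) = 24.24*z^2 + 4.64*z - 0.23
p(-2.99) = -193.27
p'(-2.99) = 202.60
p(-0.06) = 1.31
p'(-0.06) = -0.42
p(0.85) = 7.73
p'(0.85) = 21.23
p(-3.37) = -280.83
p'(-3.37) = 259.42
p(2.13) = 89.41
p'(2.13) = 119.63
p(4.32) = 695.02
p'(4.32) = 472.19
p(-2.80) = -157.25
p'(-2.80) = 176.82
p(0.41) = 2.14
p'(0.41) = 5.75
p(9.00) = 6077.46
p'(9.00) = 2004.97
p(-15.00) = -26743.26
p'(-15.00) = 5384.17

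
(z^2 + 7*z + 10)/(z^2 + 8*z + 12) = (z + 5)/(z + 6)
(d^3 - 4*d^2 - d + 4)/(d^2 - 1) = d - 4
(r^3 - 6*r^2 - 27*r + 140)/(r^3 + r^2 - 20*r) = (r - 7)/r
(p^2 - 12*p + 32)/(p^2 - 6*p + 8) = (p - 8)/(p - 2)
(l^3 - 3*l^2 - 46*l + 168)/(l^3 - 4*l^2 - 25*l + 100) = (l^2 + l - 42)/(l^2 - 25)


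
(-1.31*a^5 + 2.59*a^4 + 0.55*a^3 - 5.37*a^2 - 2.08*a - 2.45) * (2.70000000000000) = -3.537*a^5 + 6.993*a^4 + 1.485*a^3 - 14.499*a^2 - 5.616*a - 6.615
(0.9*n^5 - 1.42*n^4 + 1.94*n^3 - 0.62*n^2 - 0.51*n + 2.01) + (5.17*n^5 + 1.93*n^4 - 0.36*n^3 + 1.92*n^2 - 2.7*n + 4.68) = 6.07*n^5 + 0.51*n^4 + 1.58*n^3 + 1.3*n^2 - 3.21*n + 6.69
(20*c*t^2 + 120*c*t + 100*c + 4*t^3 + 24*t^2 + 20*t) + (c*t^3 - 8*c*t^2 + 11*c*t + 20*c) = c*t^3 + 12*c*t^2 + 131*c*t + 120*c + 4*t^3 + 24*t^2 + 20*t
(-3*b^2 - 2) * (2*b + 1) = -6*b^3 - 3*b^2 - 4*b - 2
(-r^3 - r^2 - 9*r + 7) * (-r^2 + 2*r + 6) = r^5 - r^4 + r^3 - 31*r^2 - 40*r + 42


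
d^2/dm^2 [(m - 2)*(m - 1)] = 2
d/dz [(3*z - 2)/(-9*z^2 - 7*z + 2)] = (27*z^2 - 36*z - 8)/(81*z^4 + 126*z^3 + 13*z^2 - 28*z + 4)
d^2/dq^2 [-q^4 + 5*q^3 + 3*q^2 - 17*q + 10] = -12*q^2 + 30*q + 6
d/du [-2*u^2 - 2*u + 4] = -4*u - 2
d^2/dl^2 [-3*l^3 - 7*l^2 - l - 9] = -18*l - 14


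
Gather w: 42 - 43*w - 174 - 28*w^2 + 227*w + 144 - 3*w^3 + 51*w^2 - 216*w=-3*w^3 + 23*w^2 - 32*w + 12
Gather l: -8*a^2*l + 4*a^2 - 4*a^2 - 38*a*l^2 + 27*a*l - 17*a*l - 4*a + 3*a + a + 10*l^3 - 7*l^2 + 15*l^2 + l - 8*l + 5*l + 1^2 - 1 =10*l^3 + l^2*(8 - 38*a) + l*(-8*a^2 + 10*a - 2)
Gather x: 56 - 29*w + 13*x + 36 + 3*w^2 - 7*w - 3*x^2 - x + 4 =3*w^2 - 36*w - 3*x^2 + 12*x + 96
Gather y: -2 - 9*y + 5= 3 - 9*y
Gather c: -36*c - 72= -36*c - 72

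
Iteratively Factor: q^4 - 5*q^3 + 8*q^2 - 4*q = (q - 2)*(q^3 - 3*q^2 + 2*q) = (q - 2)^2*(q^2 - q) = q*(q - 2)^2*(q - 1)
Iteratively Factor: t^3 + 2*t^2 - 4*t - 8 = (t + 2)*(t^2 - 4) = (t - 2)*(t + 2)*(t + 2)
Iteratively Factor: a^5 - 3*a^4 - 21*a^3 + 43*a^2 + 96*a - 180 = (a - 2)*(a^4 - a^3 - 23*a^2 - 3*a + 90) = (a - 2)*(a + 3)*(a^3 - 4*a^2 - 11*a + 30) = (a - 2)*(a + 3)^2*(a^2 - 7*a + 10) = (a - 2)^2*(a + 3)^2*(a - 5)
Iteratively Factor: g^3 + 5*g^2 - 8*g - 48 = (g - 3)*(g^2 + 8*g + 16) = (g - 3)*(g + 4)*(g + 4)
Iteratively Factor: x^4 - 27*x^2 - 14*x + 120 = (x - 2)*(x^3 + 2*x^2 - 23*x - 60) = (x - 2)*(x + 3)*(x^2 - x - 20) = (x - 5)*(x - 2)*(x + 3)*(x + 4)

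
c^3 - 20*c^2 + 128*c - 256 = (c - 8)^2*(c - 4)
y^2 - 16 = (y - 4)*(y + 4)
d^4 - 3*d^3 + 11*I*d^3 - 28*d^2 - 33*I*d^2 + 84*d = d*(d - 3)*(d + 4*I)*(d + 7*I)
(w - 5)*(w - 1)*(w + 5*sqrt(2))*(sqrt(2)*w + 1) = sqrt(2)*w^4 - 6*sqrt(2)*w^3 + 11*w^3 - 66*w^2 + 10*sqrt(2)*w^2 - 30*sqrt(2)*w + 55*w + 25*sqrt(2)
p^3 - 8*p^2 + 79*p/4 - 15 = (p - 4)*(p - 5/2)*(p - 3/2)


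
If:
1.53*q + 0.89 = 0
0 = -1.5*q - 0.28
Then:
No Solution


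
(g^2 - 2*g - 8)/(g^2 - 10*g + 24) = (g + 2)/(g - 6)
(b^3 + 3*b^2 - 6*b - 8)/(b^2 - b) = (b^3 + 3*b^2 - 6*b - 8)/(b*(b - 1))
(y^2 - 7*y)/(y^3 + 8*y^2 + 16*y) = (y - 7)/(y^2 + 8*y + 16)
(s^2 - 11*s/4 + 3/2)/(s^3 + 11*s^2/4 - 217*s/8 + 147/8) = 2*(s - 2)/(2*s^2 + 7*s - 49)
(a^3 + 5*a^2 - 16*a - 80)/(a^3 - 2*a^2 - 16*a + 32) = (a + 5)/(a - 2)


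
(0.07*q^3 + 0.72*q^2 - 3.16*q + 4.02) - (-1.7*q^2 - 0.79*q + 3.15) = 0.07*q^3 + 2.42*q^2 - 2.37*q + 0.87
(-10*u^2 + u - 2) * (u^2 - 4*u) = -10*u^4 + 41*u^3 - 6*u^2 + 8*u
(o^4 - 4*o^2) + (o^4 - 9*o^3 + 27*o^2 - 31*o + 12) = 2*o^4 - 9*o^3 + 23*o^2 - 31*o + 12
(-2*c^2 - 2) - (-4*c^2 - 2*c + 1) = 2*c^2 + 2*c - 3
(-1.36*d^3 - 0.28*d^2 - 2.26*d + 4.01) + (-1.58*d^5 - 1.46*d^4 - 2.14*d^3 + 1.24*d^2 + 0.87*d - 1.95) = -1.58*d^5 - 1.46*d^4 - 3.5*d^3 + 0.96*d^2 - 1.39*d + 2.06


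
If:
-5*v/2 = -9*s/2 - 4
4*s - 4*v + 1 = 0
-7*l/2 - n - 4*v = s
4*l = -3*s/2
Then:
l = 81/128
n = 1337/256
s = -27/16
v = -23/16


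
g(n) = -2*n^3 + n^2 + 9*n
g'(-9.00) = -495.00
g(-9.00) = 1458.00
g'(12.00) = -831.00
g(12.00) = -3204.00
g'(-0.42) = 7.10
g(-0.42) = -3.46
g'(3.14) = -43.88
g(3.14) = -23.80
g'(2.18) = -15.15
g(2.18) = 3.65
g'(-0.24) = 8.17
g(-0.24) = -2.07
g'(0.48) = 8.58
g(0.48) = 4.33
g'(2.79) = -32.12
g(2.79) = -10.54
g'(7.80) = -340.44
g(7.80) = -818.06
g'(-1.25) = -2.88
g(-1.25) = -5.78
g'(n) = -6*n^2 + 2*n + 9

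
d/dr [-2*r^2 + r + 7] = 1 - 4*r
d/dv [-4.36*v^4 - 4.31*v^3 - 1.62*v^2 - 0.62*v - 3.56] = -17.44*v^3 - 12.93*v^2 - 3.24*v - 0.62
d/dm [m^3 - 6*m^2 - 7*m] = 3*m^2 - 12*m - 7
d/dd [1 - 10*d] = -10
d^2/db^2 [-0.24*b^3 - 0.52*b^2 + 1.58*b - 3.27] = -1.44*b - 1.04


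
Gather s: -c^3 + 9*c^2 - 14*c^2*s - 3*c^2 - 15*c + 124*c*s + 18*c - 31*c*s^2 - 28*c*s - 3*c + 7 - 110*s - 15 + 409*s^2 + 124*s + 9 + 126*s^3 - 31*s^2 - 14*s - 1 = -c^3 + 6*c^2 + 126*s^3 + s^2*(378 - 31*c) + s*(-14*c^2 + 96*c)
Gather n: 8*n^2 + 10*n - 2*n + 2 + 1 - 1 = 8*n^2 + 8*n + 2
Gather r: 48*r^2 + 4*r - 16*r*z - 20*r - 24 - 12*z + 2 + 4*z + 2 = 48*r^2 + r*(-16*z - 16) - 8*z - 20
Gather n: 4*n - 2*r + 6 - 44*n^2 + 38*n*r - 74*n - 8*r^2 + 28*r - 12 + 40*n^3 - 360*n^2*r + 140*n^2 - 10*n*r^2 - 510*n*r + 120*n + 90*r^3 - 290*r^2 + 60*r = 40*n^3 + n^2*(96 - 360*r) + n*(-10*r^2 - 472*r + 50) + 90*r^3 - 298*r^2 + 86*r - 6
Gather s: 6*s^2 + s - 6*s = 6*s^2 - 5*s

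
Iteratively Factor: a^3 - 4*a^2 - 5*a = (a - 5)*(a^2 + a) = a*(a - 5)*(a + 1)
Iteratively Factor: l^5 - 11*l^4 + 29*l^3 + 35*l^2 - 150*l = (l - 5)*(l^4 - 6*l^3 - l^2 + 30*l) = (l - 5)*(l + 2)*(l^3 - 8*l^2 + 15*l) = l*(l - 5)*(l + 2)*(l^2 - 8*l + 15) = l*(l - 5)^2*(l + 2)*(l - 3)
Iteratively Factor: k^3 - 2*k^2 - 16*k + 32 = (k - 2)*(k^2 - 16) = (k - 2)*(k + 4)*(k - 4)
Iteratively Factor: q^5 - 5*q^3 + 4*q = (q - 1)*(q^4 + q^3 - 4*q^2 - 4*q) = q*(q - 1)*(q^3 + q^2 - 4*q - 4) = q*(q - 2)*(q - 1)*(q^2 + 3*q + 2) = q*(q - 2)*(q - 1)*(q + 2)*(q + 1)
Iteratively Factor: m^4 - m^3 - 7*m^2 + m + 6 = (m + 1)*(m^3 - 2*m^2 - 5*m + 6) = (m - 3)*(m + 1)*(m^2 + m - 2) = (m - 3)*(m + 1)*(m + 2)*(m - 1)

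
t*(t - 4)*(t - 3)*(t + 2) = t^4 - 5*t^3 - 2*t^2 + 24*t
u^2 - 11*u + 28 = (u - 7)*(u - 4)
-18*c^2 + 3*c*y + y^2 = (-3*c + y)*(6*c + y)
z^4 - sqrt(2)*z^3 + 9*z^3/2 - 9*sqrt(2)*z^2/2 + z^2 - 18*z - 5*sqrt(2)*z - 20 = (z + 2)*(z + 5/2)*(z - 2*sqrt(2))*(z + sqrt(2))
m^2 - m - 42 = (m - 7)*(m + 6)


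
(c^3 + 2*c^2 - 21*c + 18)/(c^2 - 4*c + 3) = c + 6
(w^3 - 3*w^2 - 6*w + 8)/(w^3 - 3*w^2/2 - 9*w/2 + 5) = 2*(w - 4)/(2*w - 5)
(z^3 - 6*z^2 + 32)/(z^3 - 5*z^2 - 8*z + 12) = (z^2 - 8*z + 16)/(z^2 - 7*z + 6)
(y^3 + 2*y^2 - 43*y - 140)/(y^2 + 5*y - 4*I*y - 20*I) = (y^2 - 3*y - 28)/(y - 4*I)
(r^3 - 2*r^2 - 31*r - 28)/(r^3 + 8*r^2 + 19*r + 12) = (r - 7)/(r + 3)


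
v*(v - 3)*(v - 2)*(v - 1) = v^4 - 6*v^3 + 11*v^2 - 6*v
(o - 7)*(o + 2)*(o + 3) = o^3 - 2*o^2 - 29*o - 42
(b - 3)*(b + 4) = b^2 + b - 12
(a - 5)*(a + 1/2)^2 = a^3 - 4*a^2 - 19*a/4 - 5/4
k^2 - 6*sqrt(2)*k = k*(k - 6*sqrt(2))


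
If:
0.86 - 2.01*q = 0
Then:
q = 0.43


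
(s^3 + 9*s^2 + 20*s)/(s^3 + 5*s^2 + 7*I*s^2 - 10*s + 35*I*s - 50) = s*(s + 4)/(s^2 + 7*I*s - 10)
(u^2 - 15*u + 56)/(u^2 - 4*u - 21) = (u - 8)/(u + 3)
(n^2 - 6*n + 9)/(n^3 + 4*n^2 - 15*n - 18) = (n - 3)/(n^2 + 7*n + 6)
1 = 1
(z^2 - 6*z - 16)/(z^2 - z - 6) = (z - 8)/(z - 3)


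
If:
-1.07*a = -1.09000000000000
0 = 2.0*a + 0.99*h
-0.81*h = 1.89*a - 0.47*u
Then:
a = 1.02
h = -2.06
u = 0.55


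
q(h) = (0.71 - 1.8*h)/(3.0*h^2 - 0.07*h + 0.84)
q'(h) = (0.07 - 6.0*h)*(0.71 - 1.8*h)/(3.0*h^2 - 0.07*h + 0.84)^2 - 1.8/(3.0*h^2 - 0.07*h + 0.84)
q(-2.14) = 0.31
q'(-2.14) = 0.15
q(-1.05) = 0.62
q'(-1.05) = 0.50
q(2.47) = -0.20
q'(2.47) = 0.06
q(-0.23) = 1.11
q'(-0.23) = -0.19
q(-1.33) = 0.50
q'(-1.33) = 0.35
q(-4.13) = 0.16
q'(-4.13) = 0.04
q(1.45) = -0.27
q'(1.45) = 0.07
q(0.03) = 0.78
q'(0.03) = -2.24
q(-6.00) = 0.11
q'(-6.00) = 0.02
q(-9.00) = 0.07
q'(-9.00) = 0.01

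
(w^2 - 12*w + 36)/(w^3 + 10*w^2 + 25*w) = (w^2 - 12*w + 36)/(w*(w^2 + 10*w + 25))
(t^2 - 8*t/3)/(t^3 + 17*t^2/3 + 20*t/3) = (3*t - 8)/(3*t^2 + 17*t + 20)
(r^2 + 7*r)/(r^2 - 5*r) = (r + 7)/(r - 5)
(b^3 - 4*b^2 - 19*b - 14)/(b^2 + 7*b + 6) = (b^2 - 5*b - 14)/(b + 6)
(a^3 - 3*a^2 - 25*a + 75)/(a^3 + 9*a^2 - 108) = (a^2 - 25)/(a^2 + 12*a + 36)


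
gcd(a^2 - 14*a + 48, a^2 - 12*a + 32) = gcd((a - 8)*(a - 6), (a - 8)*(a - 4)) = a - 8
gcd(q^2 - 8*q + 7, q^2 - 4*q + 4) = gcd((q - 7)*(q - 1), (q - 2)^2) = 1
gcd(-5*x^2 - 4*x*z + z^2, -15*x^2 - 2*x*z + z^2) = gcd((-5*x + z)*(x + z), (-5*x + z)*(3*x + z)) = 5*x - z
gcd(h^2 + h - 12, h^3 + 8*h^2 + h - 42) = 1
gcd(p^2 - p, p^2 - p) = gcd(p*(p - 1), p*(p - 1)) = p^2 - p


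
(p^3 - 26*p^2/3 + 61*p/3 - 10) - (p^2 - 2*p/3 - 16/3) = p^3 - 29*p^2/3 + 21*p - 14/3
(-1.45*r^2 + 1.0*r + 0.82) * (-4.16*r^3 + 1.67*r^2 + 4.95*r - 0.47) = 6.032*r^5 - 6.5815*r^4 - 8.9187*r^3 + 7.0009*r^2 + 3.589*r - 0.3854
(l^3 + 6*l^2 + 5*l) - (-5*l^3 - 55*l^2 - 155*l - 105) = 6*l^3 + 61*l^2 + 160*l + 105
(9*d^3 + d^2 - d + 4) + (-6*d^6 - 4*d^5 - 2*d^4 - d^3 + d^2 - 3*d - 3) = -6*d^6 - 4*d^5 - 2*d^4 + 8*d^3 + 2*d^2 - 4*d + 1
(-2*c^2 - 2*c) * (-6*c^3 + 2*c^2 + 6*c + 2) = 12*c^5 + 8*c^4 - 16*c^3 - 16*c^2 - 4*c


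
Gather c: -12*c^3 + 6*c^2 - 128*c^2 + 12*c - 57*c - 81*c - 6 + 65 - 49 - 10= -12*c^3 - 122*c^2 - 126*c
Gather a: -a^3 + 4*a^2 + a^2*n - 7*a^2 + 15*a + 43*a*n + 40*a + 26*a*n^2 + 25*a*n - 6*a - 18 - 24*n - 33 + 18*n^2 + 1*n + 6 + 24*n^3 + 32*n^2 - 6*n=-a^3 + a^2*(n - 3) + a*(26*n^2 + 68*n + 49) + 24*n^3 + 50*n^2 - 29*n - 45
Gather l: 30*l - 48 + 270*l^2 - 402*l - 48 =270*l^2 - 372*l - 96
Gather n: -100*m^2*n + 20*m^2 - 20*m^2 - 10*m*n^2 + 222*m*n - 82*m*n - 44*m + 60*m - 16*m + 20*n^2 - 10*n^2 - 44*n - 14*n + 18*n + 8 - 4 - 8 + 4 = n^2*(10 - 10*m) + n*(-100*m^2 + 140*m - 40)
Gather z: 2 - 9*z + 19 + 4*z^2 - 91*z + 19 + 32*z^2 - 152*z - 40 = 36*z^2 - 252*z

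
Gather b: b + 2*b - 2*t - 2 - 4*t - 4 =3*b - 6*t - 6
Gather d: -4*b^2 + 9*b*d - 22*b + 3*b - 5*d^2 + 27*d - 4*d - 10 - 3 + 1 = -4*b^2 - 19*b - 5*d^2 + d*(9*b + 23) - 12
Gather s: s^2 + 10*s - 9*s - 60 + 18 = s^2 + s - 42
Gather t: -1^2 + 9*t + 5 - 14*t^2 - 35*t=-14*t^2 - 26*t + 4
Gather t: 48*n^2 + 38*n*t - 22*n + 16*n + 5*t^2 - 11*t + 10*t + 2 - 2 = 48*n^2 - 6*n + 5*t^2 + t*(38*n - 1)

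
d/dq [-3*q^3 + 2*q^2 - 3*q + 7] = -9*q^2 + 4*q - 3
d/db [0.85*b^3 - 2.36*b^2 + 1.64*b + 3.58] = 2.55*b^2 - 4.72*b + 1.64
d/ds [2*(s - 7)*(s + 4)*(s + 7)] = 6*s^2 + 16*s - 98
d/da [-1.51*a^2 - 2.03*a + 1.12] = -3.02*a - 2.03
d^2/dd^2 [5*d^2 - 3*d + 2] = 10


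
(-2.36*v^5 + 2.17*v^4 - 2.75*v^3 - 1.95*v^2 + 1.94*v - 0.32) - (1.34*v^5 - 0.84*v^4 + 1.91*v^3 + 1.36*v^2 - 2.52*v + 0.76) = -3.7*v^5 + 3.01*v^4 - 4.66*v^3 - 3.31*v^2 + 4.46*v - 1.08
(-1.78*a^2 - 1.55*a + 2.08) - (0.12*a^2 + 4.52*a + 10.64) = -1.9*a^2 - 6.07*a - 8.56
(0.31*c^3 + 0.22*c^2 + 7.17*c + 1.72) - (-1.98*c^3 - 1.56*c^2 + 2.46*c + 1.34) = 2.29*c^3 + 1.78*c^2 + 4.71*c + 0.38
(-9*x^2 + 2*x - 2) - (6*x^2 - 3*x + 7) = -15*x^2 + 5*x - 9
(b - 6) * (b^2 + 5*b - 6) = b^3 - b^2 - 36*b + 36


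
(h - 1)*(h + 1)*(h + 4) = h^3 + 4*h^2 - h - 4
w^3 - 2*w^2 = w^2*(w - 2)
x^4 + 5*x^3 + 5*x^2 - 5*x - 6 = (x - 1)*(x + 1)*(x + 2)*(x + 3)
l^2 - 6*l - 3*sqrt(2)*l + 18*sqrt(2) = (l - 6)*(l - 3*sqrt(2))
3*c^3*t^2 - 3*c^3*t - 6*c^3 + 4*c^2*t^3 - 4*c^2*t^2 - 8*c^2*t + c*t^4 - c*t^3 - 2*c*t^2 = (c + t)*(3*c + t)*(t - 2)*(c*t + c)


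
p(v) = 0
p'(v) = 0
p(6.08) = 0.00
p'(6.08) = 0.00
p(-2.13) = 0.00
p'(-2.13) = 0.00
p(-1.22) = 0.00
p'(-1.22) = 0.00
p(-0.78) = 0.00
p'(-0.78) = 0.00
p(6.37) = 0.00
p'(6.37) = 0.00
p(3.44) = 0.00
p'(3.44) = 0.00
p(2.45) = 0.00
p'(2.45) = 0.00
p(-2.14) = 0.00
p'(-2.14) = 0.00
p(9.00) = 0.00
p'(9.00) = 0.00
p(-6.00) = 0.00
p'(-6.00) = 0.00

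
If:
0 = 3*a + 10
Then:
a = -10/3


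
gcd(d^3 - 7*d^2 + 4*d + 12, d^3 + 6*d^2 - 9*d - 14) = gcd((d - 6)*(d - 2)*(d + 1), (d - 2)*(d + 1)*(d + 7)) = d^2 - d - 2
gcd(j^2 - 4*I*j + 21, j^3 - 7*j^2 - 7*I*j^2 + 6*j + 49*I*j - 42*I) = j - 7*I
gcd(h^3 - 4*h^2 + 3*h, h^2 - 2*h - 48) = 1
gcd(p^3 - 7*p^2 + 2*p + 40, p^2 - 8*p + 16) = p - 4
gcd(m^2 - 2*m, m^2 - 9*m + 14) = m - 2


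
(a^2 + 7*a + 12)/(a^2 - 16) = (a + 3)/(a - 4)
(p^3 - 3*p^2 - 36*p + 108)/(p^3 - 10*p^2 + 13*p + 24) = (p^2 - 36)/(p^2 - 7*p - 8)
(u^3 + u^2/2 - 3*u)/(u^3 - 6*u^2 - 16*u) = (u - 3/2)/(u - 8)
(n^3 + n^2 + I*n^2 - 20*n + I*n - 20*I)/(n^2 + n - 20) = n + I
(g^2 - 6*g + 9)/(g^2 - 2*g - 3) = (g - 3)/(g + 1)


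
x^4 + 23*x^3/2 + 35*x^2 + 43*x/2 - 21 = (x - 1/2)*(x + 2)*(x + 3)*(x + 7)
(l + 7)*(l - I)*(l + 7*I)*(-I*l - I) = -I*l^4 + 6*l^3 - 8*I*l^3 + 48*l^2 - 14*I*l^2 + 42*l - 56*I*l - 49*I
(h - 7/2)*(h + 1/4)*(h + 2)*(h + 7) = h^4 + 23*h^3/4 - 129*h^2/8 - 427*h/8 - 49/4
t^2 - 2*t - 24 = (t - 6)*(t + 4)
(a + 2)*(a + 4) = a^2 + 6*a + 8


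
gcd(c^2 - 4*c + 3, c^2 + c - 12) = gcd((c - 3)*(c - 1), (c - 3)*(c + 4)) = c - 3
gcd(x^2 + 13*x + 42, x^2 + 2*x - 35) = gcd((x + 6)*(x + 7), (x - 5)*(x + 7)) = x + 7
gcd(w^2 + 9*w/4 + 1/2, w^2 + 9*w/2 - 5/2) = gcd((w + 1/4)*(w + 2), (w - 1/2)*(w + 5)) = 1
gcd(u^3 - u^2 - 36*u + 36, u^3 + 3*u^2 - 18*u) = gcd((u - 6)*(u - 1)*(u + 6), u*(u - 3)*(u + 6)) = u + 6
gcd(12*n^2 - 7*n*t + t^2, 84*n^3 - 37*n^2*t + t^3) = 12*n^2 - 7*n*t + t^2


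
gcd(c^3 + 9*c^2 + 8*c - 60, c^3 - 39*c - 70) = c + 5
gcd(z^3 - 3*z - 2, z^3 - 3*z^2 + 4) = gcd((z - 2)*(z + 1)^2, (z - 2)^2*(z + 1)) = z^2 - z - 2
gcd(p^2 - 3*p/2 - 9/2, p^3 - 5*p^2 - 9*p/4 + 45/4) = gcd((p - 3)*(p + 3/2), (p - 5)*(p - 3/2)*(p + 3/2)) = p + 3/2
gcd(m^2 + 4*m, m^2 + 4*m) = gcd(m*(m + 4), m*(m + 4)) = m^2 + 4*m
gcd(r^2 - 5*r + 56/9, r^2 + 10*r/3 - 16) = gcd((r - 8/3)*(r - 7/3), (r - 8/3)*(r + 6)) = r - 8/3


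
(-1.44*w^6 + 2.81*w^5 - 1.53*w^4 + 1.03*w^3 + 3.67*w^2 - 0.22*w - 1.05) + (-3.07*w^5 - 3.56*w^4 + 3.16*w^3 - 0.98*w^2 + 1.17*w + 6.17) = -1.44*w^6 - 0.26*w^5 - 5.09*w^4 + 4.19*w^3 + 2.69*w^2 + 0.95*w + 5.12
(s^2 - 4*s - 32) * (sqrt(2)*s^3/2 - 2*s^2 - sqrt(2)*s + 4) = sqrt(2)*s^5/2 - 2*sqrt(2)*s^4 - 2*s^4 - 17*sqrt(2)*s^3 + 8*s^3 + 4*sqrt(2)*s^2 + 68*s^2 - 16*s + 32*sqrt(2)*s - 128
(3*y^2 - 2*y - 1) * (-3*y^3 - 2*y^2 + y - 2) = -9*y^5 + 10*y^3 - 6*y^2 + 3*y + 2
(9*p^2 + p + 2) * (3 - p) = -9*p^3 + 26*p^2 + p + 6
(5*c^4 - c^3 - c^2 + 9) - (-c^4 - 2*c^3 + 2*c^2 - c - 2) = 6*c^4 + c^3 - 3*c^2 + c + 11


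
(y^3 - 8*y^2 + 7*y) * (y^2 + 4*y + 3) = y^5 - 4*y^4 - 22*y^3 + 4*y^2 + 21*y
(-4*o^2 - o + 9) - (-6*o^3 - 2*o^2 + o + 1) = 6*o^3 - 2*o^2 - 2*o + 8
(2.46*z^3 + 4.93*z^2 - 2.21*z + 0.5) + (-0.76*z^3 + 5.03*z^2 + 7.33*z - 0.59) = 1.7*z^3 + 9.96*z^2 + 5.12*z - 0.09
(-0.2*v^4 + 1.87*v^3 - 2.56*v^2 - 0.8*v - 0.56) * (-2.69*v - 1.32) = 0.538*v^5 - 4.7663*v^4 + 4.418*v^3 + 5.5312*v^2 + 2.5624*v + 0.7392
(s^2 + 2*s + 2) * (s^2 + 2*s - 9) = s^4 + 4*s^3 - 3*s^2 - 14*s - 18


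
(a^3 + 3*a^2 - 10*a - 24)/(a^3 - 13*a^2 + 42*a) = (a^3 + 3*a^2 - 10*a - 24)/(a*(a^2 - 13*a + 42))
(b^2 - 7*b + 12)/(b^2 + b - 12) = (b - 4)/(b + 4)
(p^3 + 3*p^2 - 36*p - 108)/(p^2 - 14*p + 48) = (p^2 + 9*p + 18)/(p - 8)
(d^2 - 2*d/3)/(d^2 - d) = (d - 2/3)/(d - 1)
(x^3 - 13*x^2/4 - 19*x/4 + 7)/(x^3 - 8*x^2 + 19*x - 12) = (x + 7/4)/(x - 3)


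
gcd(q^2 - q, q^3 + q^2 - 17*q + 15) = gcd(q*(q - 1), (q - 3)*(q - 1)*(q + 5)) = q - 1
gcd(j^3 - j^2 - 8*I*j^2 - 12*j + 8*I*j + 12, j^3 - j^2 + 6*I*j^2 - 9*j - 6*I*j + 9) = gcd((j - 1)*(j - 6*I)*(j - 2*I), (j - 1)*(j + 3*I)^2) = j - 1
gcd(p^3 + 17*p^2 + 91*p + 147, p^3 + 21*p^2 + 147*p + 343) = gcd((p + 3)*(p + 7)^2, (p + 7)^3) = p^2 + 14*p + 49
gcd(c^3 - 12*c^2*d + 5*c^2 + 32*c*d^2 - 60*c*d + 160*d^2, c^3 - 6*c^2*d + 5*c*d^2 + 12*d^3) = c - 4*d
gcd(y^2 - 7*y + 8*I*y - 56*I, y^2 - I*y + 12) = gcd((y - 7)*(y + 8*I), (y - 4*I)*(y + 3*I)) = 1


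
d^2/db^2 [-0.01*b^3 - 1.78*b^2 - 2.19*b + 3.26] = -0.06*b - 3.56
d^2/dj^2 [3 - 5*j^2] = -10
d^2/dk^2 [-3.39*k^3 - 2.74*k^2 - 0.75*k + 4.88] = -20.34*k - 5.48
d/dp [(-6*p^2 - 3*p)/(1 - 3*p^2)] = 3*(-3*p^2 - 4*p - 1)/(9*p^4 - 6*p^2 + 1)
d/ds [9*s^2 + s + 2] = 18*s + 1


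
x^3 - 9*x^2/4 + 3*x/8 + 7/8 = (x - 7/4)*(x - 1)*(x + 1/2)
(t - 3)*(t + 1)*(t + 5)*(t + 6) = t^4 + 9*t^3 + 5*t^2 - 93*t - 90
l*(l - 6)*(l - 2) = l^3 - 8*l^2 + 12*l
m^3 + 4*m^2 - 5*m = m*(m - 1)*(m + 5)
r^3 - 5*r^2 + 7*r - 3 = (r - 3)*(r - 1)^2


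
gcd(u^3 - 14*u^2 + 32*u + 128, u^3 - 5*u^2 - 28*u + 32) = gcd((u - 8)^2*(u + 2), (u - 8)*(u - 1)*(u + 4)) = u - 8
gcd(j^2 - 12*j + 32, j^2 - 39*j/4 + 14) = j - 8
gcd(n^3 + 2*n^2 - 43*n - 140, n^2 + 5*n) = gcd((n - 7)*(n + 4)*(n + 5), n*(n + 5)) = n + 5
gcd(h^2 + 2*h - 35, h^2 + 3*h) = 1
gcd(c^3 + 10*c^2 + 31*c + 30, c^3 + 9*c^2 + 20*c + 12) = c + 2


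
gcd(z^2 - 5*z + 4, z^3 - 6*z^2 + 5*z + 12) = z - 4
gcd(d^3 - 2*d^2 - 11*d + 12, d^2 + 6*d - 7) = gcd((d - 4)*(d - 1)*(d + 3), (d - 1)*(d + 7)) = d - 1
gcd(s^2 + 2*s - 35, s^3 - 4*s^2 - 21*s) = 1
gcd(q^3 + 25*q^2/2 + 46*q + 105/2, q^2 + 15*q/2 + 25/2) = q + 5/2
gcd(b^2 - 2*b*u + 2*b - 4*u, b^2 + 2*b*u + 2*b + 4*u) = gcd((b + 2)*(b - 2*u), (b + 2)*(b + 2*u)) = b + 2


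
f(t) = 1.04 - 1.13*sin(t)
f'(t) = -1.13*cos(t)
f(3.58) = 1.52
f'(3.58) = 1.02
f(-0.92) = 1.94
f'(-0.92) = -0.68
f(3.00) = 0.88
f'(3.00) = 1.12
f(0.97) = 0.11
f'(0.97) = -0.64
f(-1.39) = 2.15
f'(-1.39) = -0.20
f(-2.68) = 1.54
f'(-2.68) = 1.01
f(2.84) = 0.70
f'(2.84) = 1.08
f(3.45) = 1.38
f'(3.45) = 1.08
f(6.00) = 1.36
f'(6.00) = -1.08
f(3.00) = 0.88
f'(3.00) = 1.12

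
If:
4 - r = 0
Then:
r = 4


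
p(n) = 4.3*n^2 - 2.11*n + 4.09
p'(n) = 8.6*n - 2.11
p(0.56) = 4.26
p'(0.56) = 2.71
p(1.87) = 15.18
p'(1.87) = 13.97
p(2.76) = 31.02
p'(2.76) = 21.63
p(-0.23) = 4.80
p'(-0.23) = -4.09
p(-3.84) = 75.60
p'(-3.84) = -35.13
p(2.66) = 28.90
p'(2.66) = 20.77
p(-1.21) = 12.94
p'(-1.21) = -12.52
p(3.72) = 55.75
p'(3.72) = 29.88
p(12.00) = 597.97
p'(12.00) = 101.09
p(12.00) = 597.97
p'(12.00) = 101.09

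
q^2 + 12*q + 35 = (q + 5)*(q + 7)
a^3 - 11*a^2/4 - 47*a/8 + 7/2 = (a - 4)*(a - 1/2)*(a + 7/4)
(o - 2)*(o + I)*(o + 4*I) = o^3 - 2*o^2 + 5*I*o^2 - 4*o - 10*I*o + 8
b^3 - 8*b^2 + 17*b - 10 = (b - 5)*(b - 2)*(b - 1)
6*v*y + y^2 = y*(6*v + y)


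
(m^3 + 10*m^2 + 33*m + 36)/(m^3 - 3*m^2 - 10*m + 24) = (m^2 + 7*m + 12)/(m^2 - 6*m + 8)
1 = 1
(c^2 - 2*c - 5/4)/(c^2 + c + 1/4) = (2*c - 5)/(2*c + 1)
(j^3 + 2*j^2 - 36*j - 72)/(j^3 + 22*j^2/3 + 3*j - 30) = 3*(j^2 - 4*j - 12)/(3*j^2 + 4*j - 15)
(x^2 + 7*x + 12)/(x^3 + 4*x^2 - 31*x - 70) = (x^2 + 7*x + 12)/(x^3 + 4*x^2 - 31*x - 70)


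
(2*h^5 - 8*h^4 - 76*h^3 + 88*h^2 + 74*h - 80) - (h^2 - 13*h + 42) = 2*h^5 - 8*h^4 - 76*h^3 + 87*h^2 + 87*h - 122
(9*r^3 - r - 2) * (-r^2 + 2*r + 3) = -9*r^5 + 18*r^4 + 28*r^3 - 7*r - 6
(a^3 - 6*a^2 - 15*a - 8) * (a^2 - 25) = a^5 - 6*a^4 - 40*a^3 + 142*a^2 + 375*a + 200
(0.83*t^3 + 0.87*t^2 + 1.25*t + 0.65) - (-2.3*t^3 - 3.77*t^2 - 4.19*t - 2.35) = 3.13*t^3 + 4.64*t^2 + 5.44*t + 3.0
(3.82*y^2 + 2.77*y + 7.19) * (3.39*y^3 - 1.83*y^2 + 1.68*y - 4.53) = 12.9498*y^5 + 2.3997*y^4 + 25.7226*y^3 - 25.8087*y^2 - 0.468900000000001*y - 32.5707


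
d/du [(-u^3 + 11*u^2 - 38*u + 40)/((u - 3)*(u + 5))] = (-u^4 - 4*u^3 + 105*u^2 - 410*u + 490)/(u^4 + 4*u^3 - 26*u^2 - 60*u + 225)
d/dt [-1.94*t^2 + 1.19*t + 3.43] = 1.19 - 3.88*t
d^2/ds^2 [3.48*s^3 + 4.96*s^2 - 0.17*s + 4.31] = 20.88*s + 9.92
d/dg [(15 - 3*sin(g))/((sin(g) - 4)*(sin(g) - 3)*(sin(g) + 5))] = 3*(2*sin(g)^3 - 17*sin(g)^2 + 20*sin(g) + 55)*cos(g)/((sin(g) - 4)^2*(sin(g) - 3)^2*(sin(g) + 5)^2)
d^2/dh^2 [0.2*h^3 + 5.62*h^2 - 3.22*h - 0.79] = 1.2*h + 11.24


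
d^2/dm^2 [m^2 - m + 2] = 2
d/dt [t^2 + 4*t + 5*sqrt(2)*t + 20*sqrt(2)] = 2*t + 4 + 5*sqrt(2)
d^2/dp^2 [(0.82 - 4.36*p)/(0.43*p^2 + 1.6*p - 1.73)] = (-(0.86*p + 1.6)*(1.72*p + 3.2)*(4.36*p - 0.82) + (11.2488*p + 13.2468)*(0.43*p^2 + 1.6*p - 1.73))/(0.43*p^2 + 1.6*p - 1.73)^3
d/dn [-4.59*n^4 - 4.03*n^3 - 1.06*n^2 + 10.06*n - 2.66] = -18.36*n^3 - 12.09*n^2 - 2.12*n + 10.06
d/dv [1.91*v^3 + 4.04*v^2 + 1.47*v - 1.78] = 5.73*v^2 + 8.08*v + 1.47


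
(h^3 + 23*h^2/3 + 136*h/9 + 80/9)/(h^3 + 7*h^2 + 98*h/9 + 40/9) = (3*h + 4)/(3*h + 2)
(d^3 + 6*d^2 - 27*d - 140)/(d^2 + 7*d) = d - 1 - 20/d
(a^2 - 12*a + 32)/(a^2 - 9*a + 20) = (a - 8)/(a - 5)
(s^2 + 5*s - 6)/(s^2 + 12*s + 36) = (s - 1)/(s + 6)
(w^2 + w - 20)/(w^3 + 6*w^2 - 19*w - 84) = (w + 5)/(w^2 + 10*w + 21)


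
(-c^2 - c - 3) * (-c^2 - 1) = c^4 + c^3 + 4*c^2 + c + 3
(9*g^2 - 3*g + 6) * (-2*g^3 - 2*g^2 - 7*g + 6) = -18*g^5 - 12*g^4 - 69*g^3 + 63*g^2 - 60*g + 36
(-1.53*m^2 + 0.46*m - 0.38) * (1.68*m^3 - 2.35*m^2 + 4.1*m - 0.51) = -2.5704*m^5 + 4.3683*m^4 - 7.9924*m^3 + 3.5593*m^2 - 1.7926*m + 0.1938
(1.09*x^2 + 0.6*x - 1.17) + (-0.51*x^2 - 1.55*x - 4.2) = 0.58*x^2 - 0.95*x - 5.37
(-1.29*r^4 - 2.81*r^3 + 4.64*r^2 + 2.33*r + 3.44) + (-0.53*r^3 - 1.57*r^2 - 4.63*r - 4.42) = -1.29*r^4 - 3.34*r^3 + 3.07*r^2 - 2.3*r - 0.98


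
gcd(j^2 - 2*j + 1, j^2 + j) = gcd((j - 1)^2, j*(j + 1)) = 1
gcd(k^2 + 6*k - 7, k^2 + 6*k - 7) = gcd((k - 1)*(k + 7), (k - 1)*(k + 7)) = k^2 + 6*k - 7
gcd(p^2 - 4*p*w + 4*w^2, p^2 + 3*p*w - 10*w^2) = p - 2*w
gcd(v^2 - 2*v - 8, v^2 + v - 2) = v + 2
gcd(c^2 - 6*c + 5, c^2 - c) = c - 1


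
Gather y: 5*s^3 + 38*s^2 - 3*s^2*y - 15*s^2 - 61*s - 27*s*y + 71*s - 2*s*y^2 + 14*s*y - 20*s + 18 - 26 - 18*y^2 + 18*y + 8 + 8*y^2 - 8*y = 5*s^3 + 23*s^2 - 10*s + y^2*(-2*s - 10) + y*(-3*s^2 - 13*s + 10)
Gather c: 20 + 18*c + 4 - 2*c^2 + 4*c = -2*c^2 + 22*c + 24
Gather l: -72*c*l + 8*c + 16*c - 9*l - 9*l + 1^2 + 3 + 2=24*c + l*(-72*c - 18) + 6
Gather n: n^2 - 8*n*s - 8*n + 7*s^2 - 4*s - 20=n^2 + n*(-8*s - 8) + 7*s^2 - 4*s - 20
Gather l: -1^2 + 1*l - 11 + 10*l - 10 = 11*l - 22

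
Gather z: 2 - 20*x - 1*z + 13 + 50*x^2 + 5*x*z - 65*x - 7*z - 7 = 50*x^2 - 85*x + z*(5*x - 8) + 8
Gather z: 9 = 9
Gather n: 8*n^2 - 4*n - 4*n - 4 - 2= 8*n^2 - 8*n - 6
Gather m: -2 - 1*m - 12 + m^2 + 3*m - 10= m^2 + 2*m - 24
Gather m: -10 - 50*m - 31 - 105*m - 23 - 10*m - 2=-165*m - 66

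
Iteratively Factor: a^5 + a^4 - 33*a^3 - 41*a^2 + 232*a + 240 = (a + 1)*(a^4 - 33*a^2 - 8*a + 240) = (a - 5)*(a + 1)*(a^3 + 5*a^2 - 8*a - 48) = (a - 5)*(a - 3)*(a + 1)*(a^2 + 8*a + 16) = (a - 5)*(a - 3)*(a + 1)*(a + 4)*(a + 4)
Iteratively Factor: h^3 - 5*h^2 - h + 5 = (h - 1)*(h^2 - 4*h - 5) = (h - 5)*(h - 1)*(h + 1)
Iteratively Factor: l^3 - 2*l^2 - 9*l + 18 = (l - 2)*(l^2 - 9) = (l - 3)*(l - 2)*(l + 3)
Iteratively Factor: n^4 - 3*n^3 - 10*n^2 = (n)*(n^3 - 3*n^2 - 10*n) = n*(n - 5)*(n^2 + 2*n) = n*(n - 5)*(n + 2)*(n)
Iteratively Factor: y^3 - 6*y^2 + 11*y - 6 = (y - 2)*(y^2 - 4*y + 3) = (y - 2)*(y - 1)*(y - 3)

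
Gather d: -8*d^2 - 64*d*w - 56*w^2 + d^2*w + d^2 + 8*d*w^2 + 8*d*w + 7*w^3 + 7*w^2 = d^2*(w - 7) + d*(8*w^2 - 56*w) + 7*w^3 - 49*w^2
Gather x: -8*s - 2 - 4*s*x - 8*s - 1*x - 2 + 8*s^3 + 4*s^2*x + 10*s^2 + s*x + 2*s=8*s^3 + 10*s^2 - 14*s + x*(4*s^2 - 3*s - 1) - 4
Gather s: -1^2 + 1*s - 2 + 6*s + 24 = 7*s + 21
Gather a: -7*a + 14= 14 - 7*a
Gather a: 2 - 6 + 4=0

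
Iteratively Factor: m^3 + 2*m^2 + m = (m)*(m^2 + 2*m + 1) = m*(m + 1)*(m + 1)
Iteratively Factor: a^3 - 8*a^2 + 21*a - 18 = (a - 3)*(a^2 - 5*a + 6) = (a - 3)*(a - 2)*(a - 3)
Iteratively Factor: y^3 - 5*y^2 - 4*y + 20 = (y + 2)*(y^2 - 7*y + 10) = (y - 2)*(y + 2)*(y - 5)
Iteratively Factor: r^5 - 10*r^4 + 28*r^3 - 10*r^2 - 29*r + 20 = (r - 1)*(r^4 - 9*r^3 + 19*r^2 + 9*r - 20) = (r - 1)*(r + 1)*(r^3 - 10*r^2 + 29*r - 20) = (r - 4)*(r - 1)*(r + 1)*(r^2 - 6*r + 5) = (r - 5)*(r - 4)*(r - 1)*(r + 1)*(r - 1)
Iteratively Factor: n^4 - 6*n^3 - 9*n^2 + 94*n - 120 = (n - 2)*(n^3 - 4*n^2 - 17*n + 60) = (n - 2)*(n + 4)*(n^2 - 8*n + 15) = (n - 3)*(n - 2)*(n + 4)*(n - 5)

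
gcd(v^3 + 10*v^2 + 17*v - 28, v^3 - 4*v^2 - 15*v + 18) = v - 1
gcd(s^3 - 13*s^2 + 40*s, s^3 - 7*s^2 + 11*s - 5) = s - 5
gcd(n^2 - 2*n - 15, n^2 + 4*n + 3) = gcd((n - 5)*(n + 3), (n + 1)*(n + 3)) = n + 3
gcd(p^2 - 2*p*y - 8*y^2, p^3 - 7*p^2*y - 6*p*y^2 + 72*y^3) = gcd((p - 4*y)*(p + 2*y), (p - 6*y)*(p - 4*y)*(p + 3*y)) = -p + 4*y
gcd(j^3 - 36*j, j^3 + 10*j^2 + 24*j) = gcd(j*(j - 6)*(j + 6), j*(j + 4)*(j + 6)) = j^2 + 6*j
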